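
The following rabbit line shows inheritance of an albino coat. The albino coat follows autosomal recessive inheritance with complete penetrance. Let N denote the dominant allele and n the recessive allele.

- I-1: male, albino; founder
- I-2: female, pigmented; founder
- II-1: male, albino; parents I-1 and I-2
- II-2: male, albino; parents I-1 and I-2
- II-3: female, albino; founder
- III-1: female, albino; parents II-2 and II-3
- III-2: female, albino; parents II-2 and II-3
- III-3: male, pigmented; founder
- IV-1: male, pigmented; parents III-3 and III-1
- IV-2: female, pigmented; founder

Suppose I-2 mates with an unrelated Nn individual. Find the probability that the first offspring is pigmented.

I-2 is pigmented so carries N and passed n to II-1 (nn), so I-2 is Nn.
The cross gives 1/4 NN : 1/2 Nn : 1/4 nn, so P(offspring is pigmented) = 3/4.

3/4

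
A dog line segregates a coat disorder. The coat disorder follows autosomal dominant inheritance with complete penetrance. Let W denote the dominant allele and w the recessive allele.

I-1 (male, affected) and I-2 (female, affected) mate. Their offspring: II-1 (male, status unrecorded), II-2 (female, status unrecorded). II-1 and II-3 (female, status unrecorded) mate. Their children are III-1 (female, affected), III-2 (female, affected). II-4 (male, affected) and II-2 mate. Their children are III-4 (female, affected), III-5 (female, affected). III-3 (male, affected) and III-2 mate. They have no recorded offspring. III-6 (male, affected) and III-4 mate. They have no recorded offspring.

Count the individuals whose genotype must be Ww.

0

No individual's genotype is forced to Ww by the pedigree, so the count is 0.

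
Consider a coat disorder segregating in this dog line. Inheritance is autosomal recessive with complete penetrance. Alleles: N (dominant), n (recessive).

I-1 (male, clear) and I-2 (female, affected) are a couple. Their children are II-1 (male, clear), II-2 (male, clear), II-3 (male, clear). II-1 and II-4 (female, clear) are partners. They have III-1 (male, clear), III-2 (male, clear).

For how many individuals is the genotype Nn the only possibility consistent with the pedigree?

3

Obligate heterozygotes: II-1 is clear so carries N and received n from I-2 (nn), so II-1 is Nn; II-2 is clear so carries N and received n from I-2 (nn), so II-2 is Nn; II-3 is clear so carries N and received n from I-2 (nn), so II-3 is Nn.
Every other individual is either homozygous by phenotype or has at least one consistent homozygous assignment, so the count is 3.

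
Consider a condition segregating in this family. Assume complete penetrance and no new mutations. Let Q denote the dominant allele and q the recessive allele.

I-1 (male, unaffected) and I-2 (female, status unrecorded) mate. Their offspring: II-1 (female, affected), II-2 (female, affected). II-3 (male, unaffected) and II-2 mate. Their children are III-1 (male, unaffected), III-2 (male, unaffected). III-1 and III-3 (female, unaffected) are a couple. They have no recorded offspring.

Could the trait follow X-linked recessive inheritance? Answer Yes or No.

No

Under X-linked recessive, II-1 (affected, female) cannot arise from I-1 (unaffected) × I-2 (unrecorded).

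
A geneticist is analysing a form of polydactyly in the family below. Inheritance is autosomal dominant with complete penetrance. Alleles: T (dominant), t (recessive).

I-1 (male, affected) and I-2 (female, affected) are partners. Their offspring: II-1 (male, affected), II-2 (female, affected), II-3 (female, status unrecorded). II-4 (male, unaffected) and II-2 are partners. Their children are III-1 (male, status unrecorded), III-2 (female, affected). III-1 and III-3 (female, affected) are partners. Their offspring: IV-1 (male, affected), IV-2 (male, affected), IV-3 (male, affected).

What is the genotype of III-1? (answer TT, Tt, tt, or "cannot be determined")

cannot be determined

III-1's phenotype is unrecorded, and no parent or child forces a single allele at both positions; consistent genotype assignments exist with III-1 as Tt or tt.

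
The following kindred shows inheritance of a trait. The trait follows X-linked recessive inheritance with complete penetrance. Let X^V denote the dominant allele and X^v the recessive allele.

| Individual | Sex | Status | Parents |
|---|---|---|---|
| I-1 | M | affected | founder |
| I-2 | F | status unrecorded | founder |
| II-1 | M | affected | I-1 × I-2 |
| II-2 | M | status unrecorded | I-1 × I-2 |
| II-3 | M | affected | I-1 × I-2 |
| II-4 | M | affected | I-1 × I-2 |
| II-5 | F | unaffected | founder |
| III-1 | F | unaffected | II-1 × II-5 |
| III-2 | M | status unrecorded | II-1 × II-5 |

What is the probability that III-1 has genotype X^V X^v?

1

III-1 is unaffected so carries V and received v from II-1 (X^v Y), so III-1 is X^V X^v, giving P(X^V X^v) = 1.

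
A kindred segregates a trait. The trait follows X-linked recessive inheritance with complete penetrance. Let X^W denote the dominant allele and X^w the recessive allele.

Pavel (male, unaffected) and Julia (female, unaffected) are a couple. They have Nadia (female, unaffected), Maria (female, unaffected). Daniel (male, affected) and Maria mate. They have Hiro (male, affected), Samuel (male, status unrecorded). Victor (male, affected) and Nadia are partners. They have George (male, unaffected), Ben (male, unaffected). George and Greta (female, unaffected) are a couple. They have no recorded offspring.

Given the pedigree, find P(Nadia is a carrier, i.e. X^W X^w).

Pavel is unaffected, so Pavel is X^W Y.
Julia is unaffected so carries W and passed w to Maria (X^W X^w, whose W came from Pavel), so Julia is X^W X^w.
Their cross gives offspring ratios 1/2 X^W X^W : 1/2 X^W X^w. Conditioning on Nadia being unaffected, P(X^W X^w) = 1/2 / 1 = 1/2 before taking Nadia's own offspring into account.
Victor is affected, so Victor is X^w Y.
Now use Nadia's offspring. Probability of each recorded status — unaffected son George: 1/2 if Nadia is X^W X^w, 1 if X^W X^W; unaffected son Ben: 1/2 if Nadia is X^W X^w, 1 if X^W X^W.
Bayes: P(X^W X^w) = 1/2·1/4 / (1/2·1/4 + 1/2·1) = 1/5.

1/5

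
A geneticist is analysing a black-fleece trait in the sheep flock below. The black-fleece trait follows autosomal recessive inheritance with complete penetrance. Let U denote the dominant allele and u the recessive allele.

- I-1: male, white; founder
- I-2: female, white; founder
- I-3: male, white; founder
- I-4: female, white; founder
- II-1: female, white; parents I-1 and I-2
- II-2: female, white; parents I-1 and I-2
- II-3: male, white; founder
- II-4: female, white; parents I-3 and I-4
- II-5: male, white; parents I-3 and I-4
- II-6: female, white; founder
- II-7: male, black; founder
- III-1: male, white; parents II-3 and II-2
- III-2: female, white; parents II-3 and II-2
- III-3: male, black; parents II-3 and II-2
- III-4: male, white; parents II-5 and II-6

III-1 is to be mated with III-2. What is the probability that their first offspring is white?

II-3 is white so carries U and passed u to III-3 (uu), so II-3 is Uu.
II-2 is white so carries U and passed u to III-3 (uu), so II-2 is Uu.
III-1 is a white offspring of II-3 (Uu) × II-2 (Uu), whose cross gives 1/4 UU : 1/2 Uu : 1/4 uu; conditioning on being white, III-1 is UU with probability 1/3, Uu with probability 2/3.
III-2 is a white offspring of II-3 (Uu) × II-2 (Uu), whose cross gives 1/4 UU : 1/2 Uu : 1/4 uu; conditioning on being white, III-2 is UU with probability 1/3, Uu with probability 2/3.
Summing over parental genotype combinations, P(offspring is white) = 1/9·1 + 2/9·1 + 2/9·1 + 4/9·3/4 = 8/9.

8/9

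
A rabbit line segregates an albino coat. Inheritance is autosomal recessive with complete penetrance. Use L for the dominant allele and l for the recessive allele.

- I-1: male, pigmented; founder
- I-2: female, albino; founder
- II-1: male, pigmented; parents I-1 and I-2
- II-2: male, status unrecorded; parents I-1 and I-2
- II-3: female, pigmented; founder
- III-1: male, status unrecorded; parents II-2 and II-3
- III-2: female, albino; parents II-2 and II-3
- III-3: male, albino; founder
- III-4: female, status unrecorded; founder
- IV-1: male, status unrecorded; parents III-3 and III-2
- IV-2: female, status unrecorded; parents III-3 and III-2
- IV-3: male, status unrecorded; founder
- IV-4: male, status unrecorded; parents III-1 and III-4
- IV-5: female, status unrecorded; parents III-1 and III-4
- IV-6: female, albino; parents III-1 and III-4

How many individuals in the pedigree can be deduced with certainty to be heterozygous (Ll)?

Obligate heterozygotes: II-1 is pigmented so carries L and received l from I-2 (ll), so II-1 is Ll; II-3 is pigmented so carries L and passed l to III-2 (ll), so II-3 is Ll.
Every other individual is either homozygous by phenotype or has at least one consistent homozygous assignment, so the count is 2.

2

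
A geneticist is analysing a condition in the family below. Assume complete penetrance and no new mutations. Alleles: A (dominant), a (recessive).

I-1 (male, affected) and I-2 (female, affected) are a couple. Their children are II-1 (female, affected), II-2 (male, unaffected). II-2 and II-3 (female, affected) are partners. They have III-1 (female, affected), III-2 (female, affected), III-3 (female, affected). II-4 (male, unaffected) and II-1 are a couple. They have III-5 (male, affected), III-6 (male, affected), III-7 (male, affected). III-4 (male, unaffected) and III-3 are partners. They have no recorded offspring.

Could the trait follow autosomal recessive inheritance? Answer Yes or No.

No

Under autosomal recessive, II-2 (unaffected, male) cannot arise from I-1 (affected) × I-2 (affected).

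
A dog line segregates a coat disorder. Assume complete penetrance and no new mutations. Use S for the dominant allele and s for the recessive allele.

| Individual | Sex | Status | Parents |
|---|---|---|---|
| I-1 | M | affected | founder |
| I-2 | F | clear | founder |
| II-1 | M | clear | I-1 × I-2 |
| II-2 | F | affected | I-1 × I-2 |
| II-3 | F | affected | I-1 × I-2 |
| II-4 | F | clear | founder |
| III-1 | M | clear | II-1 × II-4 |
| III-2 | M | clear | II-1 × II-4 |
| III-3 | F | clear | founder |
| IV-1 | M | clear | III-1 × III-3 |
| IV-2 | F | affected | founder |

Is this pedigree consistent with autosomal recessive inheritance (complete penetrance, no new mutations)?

Yes

A consistent assignment under autosomal recessive exists: I-1 ss, I-2 Ss, II-1 Ss, II-2 ss, II-3 ss, II-4 SS, III-1 SS, III-2 SS, III-3 SS, IV-1 SS, IV-2 ss.
In this assignment every recorded phenotype matches its genotype and every non-founder's genotype is obtainable from its parents' genotypes, so the pedigree is consistent.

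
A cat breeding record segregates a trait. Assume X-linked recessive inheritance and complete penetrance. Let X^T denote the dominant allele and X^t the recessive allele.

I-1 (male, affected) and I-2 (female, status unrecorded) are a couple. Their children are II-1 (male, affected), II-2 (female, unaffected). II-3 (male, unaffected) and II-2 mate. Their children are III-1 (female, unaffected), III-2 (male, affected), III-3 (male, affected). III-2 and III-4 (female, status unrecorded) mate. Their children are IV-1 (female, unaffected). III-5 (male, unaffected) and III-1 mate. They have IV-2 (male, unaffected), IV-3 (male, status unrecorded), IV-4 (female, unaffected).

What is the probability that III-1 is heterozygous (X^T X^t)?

II-3 is unaffected, so II-3 is X^T Y.
II-2 is unaffected so carries T and received t from I-1 (X^t Y), so II-2 is X^T X^t.
Their cross gives offspring ratios 1/2 X^T X^T : 1/2 X^T X^t. Conditioning on III-1 being unaffected, P(X^T X^t) = 1/2 / 1 = 1/2 before taking III-1's own offspring into account.
III-5 is unaffected, so III-5 is X^T Y.
Now use III-1's offspring. Probability of each recorded status — unaffected son IV-2: 1/2 if III-1 is X^T X^t, 1 if X^T X^T. (IV-3, IV-4: equally likely either way, so uninformative.)
Bayes: P(X^T X^t) = 1/2·1/2 / (1/2·1/2 + 1/2·1) = 1/3.

1/3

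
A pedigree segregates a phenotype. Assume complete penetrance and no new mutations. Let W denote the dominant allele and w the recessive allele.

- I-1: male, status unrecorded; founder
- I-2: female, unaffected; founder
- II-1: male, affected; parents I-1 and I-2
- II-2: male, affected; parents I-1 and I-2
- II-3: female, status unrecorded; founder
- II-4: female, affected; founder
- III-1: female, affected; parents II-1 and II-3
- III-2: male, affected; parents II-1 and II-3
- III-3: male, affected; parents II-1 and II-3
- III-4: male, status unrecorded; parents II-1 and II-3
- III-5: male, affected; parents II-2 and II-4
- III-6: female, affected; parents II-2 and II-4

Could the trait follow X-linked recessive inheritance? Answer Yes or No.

A consistent assignment under X-linked recessive exists: I-1 X^W Y, I-2 X^W X^w, II-1 X^w Y, II-2 X^w Y, II-3 X^W X^w, II-4 X^w X^w, III-1 X^w X^w, III-2 X^w Y, III-3 X^w Y, III-4 X^W Y, III-5 X^w Y, III-6 X^w X^w.
In this assignment every recorded phenotype matches its genotype and every non-founder's genotype is obtainable from its parents' genotypes, so the pedigree is consistent.

Yes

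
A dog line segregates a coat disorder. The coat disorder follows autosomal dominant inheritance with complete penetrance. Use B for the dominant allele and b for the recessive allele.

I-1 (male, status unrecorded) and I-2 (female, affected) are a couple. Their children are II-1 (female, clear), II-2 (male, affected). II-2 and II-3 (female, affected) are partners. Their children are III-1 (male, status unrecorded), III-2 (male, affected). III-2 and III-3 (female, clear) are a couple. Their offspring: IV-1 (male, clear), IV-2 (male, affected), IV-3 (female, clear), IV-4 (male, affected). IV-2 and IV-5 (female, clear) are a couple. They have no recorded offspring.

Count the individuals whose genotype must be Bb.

Obligate heterozygotes: I-2 is affected so carries B and passed b to II-1 (bb), so I-2 is Bb; III-2 is affected so carries B and passed b to IV-1 (bb), so III-2 is Bb; IV-2 is affected so carries B and received b from III-3 (bb), so IV-2 is Bb; IV-4 is affected so carries B and received b from III-3 (bb), so IV-4 is Bb.
Every other individual is either homozygous by phenotype or has at least one consistent homozygous assignment, so the count is 4.

4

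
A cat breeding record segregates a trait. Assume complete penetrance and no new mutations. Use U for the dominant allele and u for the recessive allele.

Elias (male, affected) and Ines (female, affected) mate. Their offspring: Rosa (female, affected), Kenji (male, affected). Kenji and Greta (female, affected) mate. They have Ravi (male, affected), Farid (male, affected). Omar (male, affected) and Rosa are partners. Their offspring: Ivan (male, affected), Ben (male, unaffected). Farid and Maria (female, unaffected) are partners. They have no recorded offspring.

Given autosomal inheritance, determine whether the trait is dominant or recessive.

Omar and Rosa are both affected yet have an unaffected child Ben. Under a recessive model two affected parents are homozygous and every child would be affected, so the trait cannot be recessive.

dominant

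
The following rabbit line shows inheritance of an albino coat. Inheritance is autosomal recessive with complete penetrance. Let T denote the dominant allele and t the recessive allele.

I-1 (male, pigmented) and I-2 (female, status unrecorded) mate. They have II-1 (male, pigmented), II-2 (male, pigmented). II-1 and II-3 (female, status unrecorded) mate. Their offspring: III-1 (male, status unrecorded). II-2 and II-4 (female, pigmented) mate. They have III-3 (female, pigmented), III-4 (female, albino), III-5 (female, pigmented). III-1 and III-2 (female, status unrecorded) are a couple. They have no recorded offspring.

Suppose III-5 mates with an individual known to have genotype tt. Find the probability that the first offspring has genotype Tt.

II-2 is pigmented so carries T and passed t to III-4 (tt), so II-2 is Tt.
II-4 is pigmented so carries T and passed t to III-4 (tt), so II-4 is Tt.
III-5 is a pigmented offspring of II-2 (Tt) × II-4 (Tt), whose cross gives 1/4 TT : 1/2 Tt : 1/4 tt; conditioning on being pigmented, III-5 is TT with probability 1/3, Tt with probability 2/3.
Summing over parental genotype combinations, P(offspring has genotype Tt) = 1/3·1 + 2/3·1/2 = 2/3.

2/3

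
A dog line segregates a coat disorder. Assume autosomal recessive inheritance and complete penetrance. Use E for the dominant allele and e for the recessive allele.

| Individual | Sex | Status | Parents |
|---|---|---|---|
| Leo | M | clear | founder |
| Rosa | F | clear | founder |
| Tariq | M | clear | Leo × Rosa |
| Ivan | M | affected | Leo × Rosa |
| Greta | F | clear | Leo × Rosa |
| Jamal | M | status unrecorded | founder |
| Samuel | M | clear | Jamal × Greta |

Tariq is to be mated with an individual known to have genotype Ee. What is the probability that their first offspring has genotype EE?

Leo is clear so carries E and passed e to Ivan (ee), so Leo is Ee.
Rosa is clear so carries E and passed e to Ivan (ee), so Rosa is Ee.
Tariq is a clear offspring of Leo (Ee) × Rosa (Ee), whose cross gives 1/4 EE : 1/2 Ee : 1/4 ee; conditioning on being clear, Tariq is EE with probability 1/3, Ee with probability 2/3.
Summing over parental genotype combinations, P(offspring has genotype EE) = 1/3·1/2 + 2/3·1/4 = 1/3.

1/3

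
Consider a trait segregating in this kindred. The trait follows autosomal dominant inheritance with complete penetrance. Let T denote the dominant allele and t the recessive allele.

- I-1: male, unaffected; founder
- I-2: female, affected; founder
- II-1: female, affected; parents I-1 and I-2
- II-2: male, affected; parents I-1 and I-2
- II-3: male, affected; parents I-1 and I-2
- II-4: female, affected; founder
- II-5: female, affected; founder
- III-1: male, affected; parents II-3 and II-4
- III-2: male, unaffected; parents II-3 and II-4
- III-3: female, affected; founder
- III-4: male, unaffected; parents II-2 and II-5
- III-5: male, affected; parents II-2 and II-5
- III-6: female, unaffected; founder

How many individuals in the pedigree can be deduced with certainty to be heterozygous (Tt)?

5

Obligate heterozygotes: II-1 is affected so carries T and received t from I-1 (tt), so II-1 is Tt; II-2 is affected so carries T and received t from I-1 (tt), so II-2 is Tt; II-3 is affected so carries T and received t from I-1 (tt), so II-3 is Tt; II-4 is affected so carries T and passed t to III-2 (tt), so II-4 is Tt; II-5 is affected so carries T and passed t to III-4 (tt), so II-5 is Tt.
Every other individual is either homozygous by phenotype or has at least one consistent homozygous assignment, so the count is 5.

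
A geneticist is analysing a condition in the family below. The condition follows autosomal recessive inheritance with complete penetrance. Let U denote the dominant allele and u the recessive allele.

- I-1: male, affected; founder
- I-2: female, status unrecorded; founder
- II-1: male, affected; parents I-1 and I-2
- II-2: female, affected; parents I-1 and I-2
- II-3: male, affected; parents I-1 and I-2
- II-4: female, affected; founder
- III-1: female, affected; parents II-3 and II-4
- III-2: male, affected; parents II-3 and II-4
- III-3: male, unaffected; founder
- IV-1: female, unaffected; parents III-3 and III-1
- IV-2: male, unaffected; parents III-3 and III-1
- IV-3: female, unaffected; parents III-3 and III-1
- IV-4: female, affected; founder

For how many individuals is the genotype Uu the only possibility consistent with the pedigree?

Obligate heterozygotes: IV-1 is unaffected so carries U and received u from III-1 (uu), so IV-1 is Uu; IV-2 is unaffected so carries U and received u from III-1 (uu), so IV-2 is Uu; IV-3 is unaffected so carries U and received u from III-1 (uu), so IV-3 is Uu.
Every other individual is either homozygous by phenotype or has at least one consistent homozygous assignment, so the count is 3.

3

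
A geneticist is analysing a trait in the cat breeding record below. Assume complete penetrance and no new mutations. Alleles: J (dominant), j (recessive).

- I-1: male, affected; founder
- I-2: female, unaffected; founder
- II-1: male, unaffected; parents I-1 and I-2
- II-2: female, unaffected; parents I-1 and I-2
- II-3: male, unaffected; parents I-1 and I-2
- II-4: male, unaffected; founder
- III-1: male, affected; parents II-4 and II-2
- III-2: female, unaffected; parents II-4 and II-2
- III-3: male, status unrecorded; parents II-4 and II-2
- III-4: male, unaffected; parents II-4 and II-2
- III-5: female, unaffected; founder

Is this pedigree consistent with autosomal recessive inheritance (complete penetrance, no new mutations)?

A consistent assignment under autosomal recessive exists: I-1 jj, I-2 JJ, II-1 Jj, II-2 Jj, II-3 Jj, II-4 Jj, III-1 jj, III-2 JJ, III-3 JJ, III-4 JJ, III-5 JJ.
In this assignment every recorded phenotype matches its genotype and every non-founder's genotype is obtainable from its parents' genotypes, so the pedigree is consistent.

Yes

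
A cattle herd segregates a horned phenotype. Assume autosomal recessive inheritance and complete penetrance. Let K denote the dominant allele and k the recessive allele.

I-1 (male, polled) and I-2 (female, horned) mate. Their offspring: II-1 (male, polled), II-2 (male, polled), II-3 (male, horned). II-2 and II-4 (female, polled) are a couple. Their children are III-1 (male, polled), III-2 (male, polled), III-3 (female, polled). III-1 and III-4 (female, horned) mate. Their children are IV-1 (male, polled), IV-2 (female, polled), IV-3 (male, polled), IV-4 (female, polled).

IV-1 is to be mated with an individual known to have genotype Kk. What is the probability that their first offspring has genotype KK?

1/4

IV-1 is polled so carries K and received k from III-4 (kk), so IV-1 is Kk.
The cross gives 1/4 KK : 1/2 Kk : 1/4 kk, so P(offspring has genotype KK) = 1/4.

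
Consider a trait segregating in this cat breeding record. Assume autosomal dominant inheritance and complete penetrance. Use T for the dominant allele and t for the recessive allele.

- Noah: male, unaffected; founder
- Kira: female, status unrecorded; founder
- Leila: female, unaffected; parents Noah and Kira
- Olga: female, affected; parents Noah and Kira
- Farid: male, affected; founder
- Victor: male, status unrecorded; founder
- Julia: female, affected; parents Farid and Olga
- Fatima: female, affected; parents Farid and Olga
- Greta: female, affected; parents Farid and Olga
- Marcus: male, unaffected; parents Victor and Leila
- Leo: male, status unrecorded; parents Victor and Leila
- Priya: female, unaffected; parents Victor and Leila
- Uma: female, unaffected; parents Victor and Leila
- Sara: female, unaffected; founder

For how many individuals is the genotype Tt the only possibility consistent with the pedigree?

2

Obligate heterozygotes: Kira passed T to Olga (Tt, whose t came from Noah) and passed t to Leila (tt), so Kira is Tt; Olga is affected so carries T and received t from Noah (tt), so Olga is Tt.
Every other individual is either homozygous by phenotype or has at least one consistent homozygous assignment, so the count is 2.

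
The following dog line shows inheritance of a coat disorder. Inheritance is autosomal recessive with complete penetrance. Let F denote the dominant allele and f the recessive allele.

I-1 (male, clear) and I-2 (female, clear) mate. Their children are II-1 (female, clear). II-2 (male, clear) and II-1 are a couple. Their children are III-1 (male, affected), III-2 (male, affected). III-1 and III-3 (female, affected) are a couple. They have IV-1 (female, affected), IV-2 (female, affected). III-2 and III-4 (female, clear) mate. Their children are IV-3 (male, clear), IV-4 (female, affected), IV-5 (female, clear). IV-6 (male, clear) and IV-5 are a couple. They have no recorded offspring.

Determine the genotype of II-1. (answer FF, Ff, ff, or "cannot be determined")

Ff

From phenotype alone, II-1 is FF or Ff.
II-1 is clear so carries F and passed f to III-1 (ff), so II-1 is Ff.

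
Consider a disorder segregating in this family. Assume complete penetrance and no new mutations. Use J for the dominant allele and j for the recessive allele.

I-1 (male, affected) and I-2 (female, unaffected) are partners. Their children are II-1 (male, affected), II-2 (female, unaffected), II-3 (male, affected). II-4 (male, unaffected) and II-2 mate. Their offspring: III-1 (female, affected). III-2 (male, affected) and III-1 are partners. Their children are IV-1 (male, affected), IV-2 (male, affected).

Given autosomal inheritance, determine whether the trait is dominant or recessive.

recessive

II-4 and II-2 are both unaffected yet have an affected child III-1. Under dominance, an affected child requires at least one affected parent, so the trait cannot be dominant.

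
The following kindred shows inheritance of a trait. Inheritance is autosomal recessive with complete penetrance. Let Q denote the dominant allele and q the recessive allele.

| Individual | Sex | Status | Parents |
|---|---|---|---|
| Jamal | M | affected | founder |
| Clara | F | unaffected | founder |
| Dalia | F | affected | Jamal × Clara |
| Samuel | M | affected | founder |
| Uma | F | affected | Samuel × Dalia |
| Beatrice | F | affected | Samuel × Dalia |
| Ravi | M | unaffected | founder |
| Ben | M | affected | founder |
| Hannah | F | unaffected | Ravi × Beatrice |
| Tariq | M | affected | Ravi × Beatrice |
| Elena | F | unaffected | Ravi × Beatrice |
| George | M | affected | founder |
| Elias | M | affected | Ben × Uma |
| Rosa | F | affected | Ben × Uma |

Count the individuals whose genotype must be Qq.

Obligate heterozygotes: Clara is unaffected so carries Q and passed q to Dalia (qq), so Clara is Qq; Ravi is unaffected so carries Q and passed q to Tariq (qq), so Ravi is Qq; Hannah is unaffected so carries Q and received q from Beatrice (qq), so Hannah is Qq; Elena is unaffected so carries Q and received q from Beatrice (qq), so Elena is Qq.
Every other individual is either homozygous by phenotype or has at least one consistent homozygous assignment, so the count is 4.

4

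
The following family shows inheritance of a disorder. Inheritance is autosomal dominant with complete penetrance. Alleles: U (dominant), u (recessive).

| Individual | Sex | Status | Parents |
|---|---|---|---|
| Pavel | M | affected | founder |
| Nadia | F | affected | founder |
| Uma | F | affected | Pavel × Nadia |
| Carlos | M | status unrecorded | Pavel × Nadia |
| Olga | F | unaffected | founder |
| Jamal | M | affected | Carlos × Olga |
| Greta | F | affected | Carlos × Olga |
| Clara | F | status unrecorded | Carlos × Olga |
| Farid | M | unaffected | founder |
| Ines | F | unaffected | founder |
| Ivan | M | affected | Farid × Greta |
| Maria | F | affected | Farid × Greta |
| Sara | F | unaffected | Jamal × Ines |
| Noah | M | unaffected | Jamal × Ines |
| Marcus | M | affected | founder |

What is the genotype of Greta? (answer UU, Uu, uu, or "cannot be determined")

From phenotype alone, Greta is UU or Uu.
Greta is affected so carries U and received u from Olga (uu), so Greta is Uu.

Uu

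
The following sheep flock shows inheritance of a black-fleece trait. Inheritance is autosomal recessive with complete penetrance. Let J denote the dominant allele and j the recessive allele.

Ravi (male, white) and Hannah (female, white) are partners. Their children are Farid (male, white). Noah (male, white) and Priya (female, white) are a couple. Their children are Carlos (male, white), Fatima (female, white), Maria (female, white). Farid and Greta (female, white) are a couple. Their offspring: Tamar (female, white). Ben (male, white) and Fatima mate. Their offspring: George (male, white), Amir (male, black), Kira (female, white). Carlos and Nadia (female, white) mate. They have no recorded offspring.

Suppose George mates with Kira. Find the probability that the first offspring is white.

8/9

Ben is white so carries J and passed j to Amir (jj), so Ben is Jj.
Fatima is white so carries J and passed j to Amir (jj), so Fatima is Jj.
George is a white offspring of Ben (Jj) × Fatima (Jj), whose cross gives 1/4 JJ : 1/2 Jj : 1/4 jj; conditioning on being white, George is JJ with probability 1/3, Jj with probability 2/3.
Kira is a white offspring of Ben (Jj) × Fatima (Jj), whose cross gives 1/4 JJ : 1/2 Jj : 1/4 jj; conditioning on being white, Kira is JJ with probability 1/3, Jj with probability 2/3.
Summing over parental genotype combinations, P(offspring is white) = 1/9·1 + 2/9·1 + 2/9·1 + 4/9·3/4 = 8/9.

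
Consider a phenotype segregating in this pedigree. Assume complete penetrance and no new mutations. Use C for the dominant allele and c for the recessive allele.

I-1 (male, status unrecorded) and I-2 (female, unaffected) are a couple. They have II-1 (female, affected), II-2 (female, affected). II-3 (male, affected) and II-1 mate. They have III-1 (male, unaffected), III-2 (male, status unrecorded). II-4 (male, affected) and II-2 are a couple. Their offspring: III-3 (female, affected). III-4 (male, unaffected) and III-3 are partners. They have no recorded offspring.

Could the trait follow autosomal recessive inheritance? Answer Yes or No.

No

Under autosomal recessive, III-1 (unaffected, male) cannot arise from II-3 (affected) × II-1 (affected).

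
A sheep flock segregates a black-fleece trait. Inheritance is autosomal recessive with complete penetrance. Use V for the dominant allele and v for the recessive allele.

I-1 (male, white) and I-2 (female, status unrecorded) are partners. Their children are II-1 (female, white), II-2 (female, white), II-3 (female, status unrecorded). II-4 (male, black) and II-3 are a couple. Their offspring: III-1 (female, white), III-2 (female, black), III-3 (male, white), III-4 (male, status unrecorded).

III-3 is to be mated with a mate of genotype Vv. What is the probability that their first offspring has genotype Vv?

1/2

III-3 is white so carries V and received v from II-4 (vv), so III-3 is Vv.
The cross gives 1/4 VV : 1/2 Vv : 1/4 vv, so P(offspring has genotype Vv) = 1/2.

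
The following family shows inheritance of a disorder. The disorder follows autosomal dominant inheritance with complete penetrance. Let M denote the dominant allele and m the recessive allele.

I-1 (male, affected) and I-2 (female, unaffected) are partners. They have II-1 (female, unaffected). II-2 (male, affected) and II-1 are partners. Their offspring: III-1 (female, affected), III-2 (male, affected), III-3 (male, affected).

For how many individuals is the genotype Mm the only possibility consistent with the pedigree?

4

Obligate heterozygotes: I-1 is affected so carries M and passed m to II-1 (mm), so I-1 is Mm; III-1 is affected so carries M and received m from II-1 (mm), so III-1 is Mm; III-2 is affected so carries M and received m from II-1 (mm), so III-2 is Mm; III-3 is affected so carries M and received m from II-1 (mm), so III-3 is Mm.
Every other individual is either homozygous by phenotype or has at least one consistent homozygous assignment, so the count is 4.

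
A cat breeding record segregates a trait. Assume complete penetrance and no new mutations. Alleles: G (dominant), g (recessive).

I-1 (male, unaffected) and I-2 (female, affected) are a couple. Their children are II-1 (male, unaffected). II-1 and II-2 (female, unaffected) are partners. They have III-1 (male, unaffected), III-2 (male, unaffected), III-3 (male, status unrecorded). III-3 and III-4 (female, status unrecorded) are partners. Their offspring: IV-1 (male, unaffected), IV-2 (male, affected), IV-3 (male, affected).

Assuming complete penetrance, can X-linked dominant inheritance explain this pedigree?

Yes

A consistent assignment under X-linked dominant exists: I-1 X^g Y, I-2 X^G X^g, II-1 X^g Y, II-2 X^g X^g, III-1 X^g Y, III-2 X^g Y, III-3 X^g Y, III-4 X^G X^g, IV-1 X^g Y, IV-2 X^G Y, IV-3 X^G Y.
In this assignment every recorded phenotype matches its genotype and every non-founder's genotype is obtainable from its parents' genotypes, so the pedigree is consistent.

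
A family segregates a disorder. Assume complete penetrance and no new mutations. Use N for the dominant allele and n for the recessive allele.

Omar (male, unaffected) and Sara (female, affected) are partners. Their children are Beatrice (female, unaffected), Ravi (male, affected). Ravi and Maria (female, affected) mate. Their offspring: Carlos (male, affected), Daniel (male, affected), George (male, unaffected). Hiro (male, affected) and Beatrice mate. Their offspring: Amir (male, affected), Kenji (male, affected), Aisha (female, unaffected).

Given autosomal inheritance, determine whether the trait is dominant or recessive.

Ravi and Maria are both affected yet have an unaffected child George. Under a recessive model two affected parents are homozygous and every child would be affected, so the trait cannot be recessive.

dominant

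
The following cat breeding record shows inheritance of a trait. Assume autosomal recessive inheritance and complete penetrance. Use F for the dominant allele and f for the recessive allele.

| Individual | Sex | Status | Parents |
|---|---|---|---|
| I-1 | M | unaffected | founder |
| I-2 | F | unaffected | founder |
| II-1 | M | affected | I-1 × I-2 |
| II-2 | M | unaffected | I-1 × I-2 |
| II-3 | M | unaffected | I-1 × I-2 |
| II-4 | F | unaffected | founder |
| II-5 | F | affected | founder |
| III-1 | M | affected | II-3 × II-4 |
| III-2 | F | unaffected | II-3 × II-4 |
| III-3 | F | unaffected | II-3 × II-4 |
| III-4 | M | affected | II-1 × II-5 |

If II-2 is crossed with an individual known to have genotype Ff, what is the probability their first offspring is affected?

1/6

I-1 is unaffected so carries F and passed f to II-1 (ff), so I-1 is Ff.
I-2 is unaffected so carries F and passed f to II-1 (ff), so I-2 is Ff.
II-2 is an unaffected offspring of I-1 (Ff) × I-2 (Ff), whose cross gives 1/4 FF : 1/2 Ff : 1/4 ff; conditioning on being unaffected, II-2 is FF with probability 1/3, Ff with probability 2/3.
Summing over parental genotype combinations, P(offspring is affected) = 2/3·1/4 = 1/6.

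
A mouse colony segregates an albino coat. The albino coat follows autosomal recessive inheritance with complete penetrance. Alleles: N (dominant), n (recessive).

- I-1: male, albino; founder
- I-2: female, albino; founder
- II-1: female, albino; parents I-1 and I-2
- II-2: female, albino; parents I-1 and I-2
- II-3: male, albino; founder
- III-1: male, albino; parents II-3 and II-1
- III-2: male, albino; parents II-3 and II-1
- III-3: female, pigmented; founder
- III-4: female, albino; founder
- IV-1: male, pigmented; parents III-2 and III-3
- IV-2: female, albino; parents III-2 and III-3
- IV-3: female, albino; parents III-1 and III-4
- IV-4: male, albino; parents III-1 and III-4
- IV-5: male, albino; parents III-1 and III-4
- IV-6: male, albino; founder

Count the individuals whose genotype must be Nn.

2

Obligate heterozygotes: III-3 is pigmented so carries N and passed n to IV-2 (nn), so III-3 is Nn; IV-1 is pigmented so carries N and received n from III-2 (nn), so IV-1 is Nn.
Every other individual is either homozygous by phenotype or has at least one consistent homozygous assignment, so the count is 2.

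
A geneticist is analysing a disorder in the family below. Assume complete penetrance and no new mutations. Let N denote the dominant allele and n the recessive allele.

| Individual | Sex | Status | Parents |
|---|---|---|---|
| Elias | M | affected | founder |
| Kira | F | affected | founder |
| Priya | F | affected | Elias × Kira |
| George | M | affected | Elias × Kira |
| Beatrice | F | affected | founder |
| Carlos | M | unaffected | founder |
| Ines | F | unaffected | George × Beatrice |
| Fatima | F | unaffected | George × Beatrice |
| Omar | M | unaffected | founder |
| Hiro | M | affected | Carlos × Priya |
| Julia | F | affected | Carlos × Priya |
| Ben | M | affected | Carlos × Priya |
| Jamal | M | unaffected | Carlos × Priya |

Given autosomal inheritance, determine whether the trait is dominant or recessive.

George and Beatrice are both affected yet have an unaffected child Ines. Under a recessive model two affected parents are homozygous and every child would be affected, so the trait cannot be recessive.

dominant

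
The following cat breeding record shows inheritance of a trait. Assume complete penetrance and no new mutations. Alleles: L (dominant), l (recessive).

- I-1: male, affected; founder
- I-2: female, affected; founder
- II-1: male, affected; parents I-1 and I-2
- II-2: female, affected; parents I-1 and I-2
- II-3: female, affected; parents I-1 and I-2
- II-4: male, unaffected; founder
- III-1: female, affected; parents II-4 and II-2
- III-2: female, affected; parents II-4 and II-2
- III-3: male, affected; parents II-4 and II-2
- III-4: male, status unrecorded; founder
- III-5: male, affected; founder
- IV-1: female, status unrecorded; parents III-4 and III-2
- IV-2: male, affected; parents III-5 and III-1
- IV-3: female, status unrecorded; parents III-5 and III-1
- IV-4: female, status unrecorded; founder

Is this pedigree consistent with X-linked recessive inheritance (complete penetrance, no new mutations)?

Under X-linked recessive, III-1 (affected, female) cannot arise from II-4 (unaffected) × II-2 (affected).

No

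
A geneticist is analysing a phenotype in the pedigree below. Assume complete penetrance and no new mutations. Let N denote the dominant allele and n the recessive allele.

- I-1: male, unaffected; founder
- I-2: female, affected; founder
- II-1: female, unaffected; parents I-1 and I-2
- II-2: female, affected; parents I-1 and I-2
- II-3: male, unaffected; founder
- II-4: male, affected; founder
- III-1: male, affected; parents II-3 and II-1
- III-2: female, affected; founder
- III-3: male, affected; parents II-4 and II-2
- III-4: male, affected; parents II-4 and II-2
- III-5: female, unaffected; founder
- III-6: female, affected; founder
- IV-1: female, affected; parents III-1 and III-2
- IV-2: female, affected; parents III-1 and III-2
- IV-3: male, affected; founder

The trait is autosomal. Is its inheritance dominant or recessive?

II-3 and II-1 are both unaffected yet have an affected child III-1. Under dominance, an affected child requires at least one affected parent, so the trait cannot be dominant.

recessive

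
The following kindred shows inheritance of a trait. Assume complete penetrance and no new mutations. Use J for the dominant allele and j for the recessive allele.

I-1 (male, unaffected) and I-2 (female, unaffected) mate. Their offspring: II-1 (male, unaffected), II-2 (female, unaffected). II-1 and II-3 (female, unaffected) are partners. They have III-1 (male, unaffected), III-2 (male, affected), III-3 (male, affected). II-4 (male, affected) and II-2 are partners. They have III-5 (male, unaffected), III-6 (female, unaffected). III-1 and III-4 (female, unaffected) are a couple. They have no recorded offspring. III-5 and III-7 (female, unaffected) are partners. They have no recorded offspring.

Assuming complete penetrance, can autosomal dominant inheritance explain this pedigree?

No

Under autosomal dominant, III-2 (affected, male) cannot arise from II-1 (unaffected) × II-3 (unaffected).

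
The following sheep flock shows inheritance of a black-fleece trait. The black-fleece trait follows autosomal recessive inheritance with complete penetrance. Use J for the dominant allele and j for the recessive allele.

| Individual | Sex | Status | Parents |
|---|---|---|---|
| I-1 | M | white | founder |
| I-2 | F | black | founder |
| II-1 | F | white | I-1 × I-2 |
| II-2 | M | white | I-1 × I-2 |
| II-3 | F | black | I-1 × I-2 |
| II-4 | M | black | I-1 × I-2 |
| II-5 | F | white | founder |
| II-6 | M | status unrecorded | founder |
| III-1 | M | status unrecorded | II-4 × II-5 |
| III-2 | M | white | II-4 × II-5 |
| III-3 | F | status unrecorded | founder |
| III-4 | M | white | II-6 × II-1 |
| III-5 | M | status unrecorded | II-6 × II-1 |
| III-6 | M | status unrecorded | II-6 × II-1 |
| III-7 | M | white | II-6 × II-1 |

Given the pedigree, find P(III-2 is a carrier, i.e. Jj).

III-2 is white so carries J and received j from II-4 (jj), so III-2 is Jj, giving P(Jj) = 1.

1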